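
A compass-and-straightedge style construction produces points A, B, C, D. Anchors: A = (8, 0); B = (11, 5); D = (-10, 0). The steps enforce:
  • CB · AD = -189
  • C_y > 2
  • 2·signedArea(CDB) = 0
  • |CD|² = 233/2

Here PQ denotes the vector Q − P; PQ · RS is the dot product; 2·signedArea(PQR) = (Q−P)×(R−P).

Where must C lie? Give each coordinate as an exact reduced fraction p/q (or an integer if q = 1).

1. C_x = 1/2  [2·signedArea(CDB) = 0 ∩ CB · AD = -189]
2. C_y = 5/2  [2·signedArea(CDB) = 0 ∩ CB · AD = -189]
   → C = (1/2, 5/2)

C = (1/2, 5/2)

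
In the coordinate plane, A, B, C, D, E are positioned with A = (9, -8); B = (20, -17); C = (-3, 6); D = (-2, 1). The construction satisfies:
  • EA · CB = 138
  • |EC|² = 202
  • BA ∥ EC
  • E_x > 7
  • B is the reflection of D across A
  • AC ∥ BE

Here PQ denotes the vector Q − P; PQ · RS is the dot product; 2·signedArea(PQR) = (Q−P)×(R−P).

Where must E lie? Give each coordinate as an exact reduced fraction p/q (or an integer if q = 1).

1. E_x = 8  [BA ∥ EC ∩ AC ∥ BE]
2. E_y = -3  [BA ∥ EC ∩ AC ∥ BE]
   → E = (8, -3)

E = (8, -3)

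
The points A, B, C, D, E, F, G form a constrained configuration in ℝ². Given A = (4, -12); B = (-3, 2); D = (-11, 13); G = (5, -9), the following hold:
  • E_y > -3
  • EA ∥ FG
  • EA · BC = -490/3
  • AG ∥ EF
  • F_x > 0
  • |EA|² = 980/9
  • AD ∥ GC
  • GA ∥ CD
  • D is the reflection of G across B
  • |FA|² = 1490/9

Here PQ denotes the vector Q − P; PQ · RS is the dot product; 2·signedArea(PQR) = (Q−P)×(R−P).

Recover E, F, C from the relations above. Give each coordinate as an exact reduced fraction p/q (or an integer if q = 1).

1. C_x = -10  [GA ∥ CD ∩ AD ∥ GC]
2. C_y = 16  [GA ∥ CD ∩ AD ∥ GC]
   → C = (-10, 16)
3. E_x = -2/3  [line 7·x + -14·y + -98/3 = 0 ∩ |EA|² = 980/9]
4. E_y = -8/3  [line 7·x + -14·y + -98/3 = 0 ∩ |EA|² = 980/9]
   → E = (-2/3, -8/3)
5. F_x = 1/3  [EA ∥ FG ∩ AG ∥ EF]
6. F_y = 1/3  [EA ∥ FG ∩ AG ∥ EF]
   → F = (1/3, 1/3)

C = (-10, 16)
E = (-2/3, -8/3)
F = (1/3, 1/3)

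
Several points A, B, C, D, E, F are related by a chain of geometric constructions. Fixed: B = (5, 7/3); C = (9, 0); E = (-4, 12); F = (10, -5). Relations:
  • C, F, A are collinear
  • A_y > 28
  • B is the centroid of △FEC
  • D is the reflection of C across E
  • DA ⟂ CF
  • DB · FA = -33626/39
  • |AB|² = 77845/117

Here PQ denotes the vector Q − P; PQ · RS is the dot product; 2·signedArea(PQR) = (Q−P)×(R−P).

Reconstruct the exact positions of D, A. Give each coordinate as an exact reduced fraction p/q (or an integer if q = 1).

A = (44/13, 365/13)
D = (-17, 24)

1. D_x = -17  [D is the reflection of C across E]
2. D_y = 24  [D is the reflection of C across E]
   → D = (-17, 24)
3. A_x = 44/13  [C, F, A are collinear ∩ DA ⟂ CF]
4. A_y = 365/13  [C, F, A are collinear ∩ DA ⟂ CF]
   → A = (44/13, 365/13)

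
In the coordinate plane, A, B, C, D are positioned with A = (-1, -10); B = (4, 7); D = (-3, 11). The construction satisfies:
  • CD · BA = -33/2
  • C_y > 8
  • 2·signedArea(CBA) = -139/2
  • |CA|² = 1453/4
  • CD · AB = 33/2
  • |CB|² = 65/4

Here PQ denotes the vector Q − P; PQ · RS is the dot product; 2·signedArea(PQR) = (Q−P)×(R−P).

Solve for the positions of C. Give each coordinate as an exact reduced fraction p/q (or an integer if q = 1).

1. C_x = 1/2  [CD · BA = -33/2 ∩ 2·signedArea(CBA) = -139/2]
2. C_y = 9  [CD · BA = -33/2 ∩ 2·signedArea(CBA) = -139/2]
   → C = (1/2, 9)

C = (1/2, 9)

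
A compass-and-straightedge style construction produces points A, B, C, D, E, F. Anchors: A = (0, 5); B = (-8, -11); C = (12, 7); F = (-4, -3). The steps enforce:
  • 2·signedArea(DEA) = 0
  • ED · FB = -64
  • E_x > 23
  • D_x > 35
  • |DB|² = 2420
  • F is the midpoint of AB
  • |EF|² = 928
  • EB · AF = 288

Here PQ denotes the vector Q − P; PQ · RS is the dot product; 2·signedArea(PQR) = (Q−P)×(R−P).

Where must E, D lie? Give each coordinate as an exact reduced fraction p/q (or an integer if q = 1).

1. E_x = 24  [line 4·x + 8·y + -168 = 0 ∩ |EF|² = 928]
2. E_y = 9  [line 4·x + 8·y + -168 = 0 ∩ |EF|² = 928]
   → E = (24, 9)
3. D_x = 36  [2·signedArea(DEA) = 0 ∩ ED · FB = -64]
4. D_y = 11  [2·signedArea(DEA) = 0 ∩ ED · FB = -64]
   → D = (36, 11)

D = (36, 11)
E = (24, 9)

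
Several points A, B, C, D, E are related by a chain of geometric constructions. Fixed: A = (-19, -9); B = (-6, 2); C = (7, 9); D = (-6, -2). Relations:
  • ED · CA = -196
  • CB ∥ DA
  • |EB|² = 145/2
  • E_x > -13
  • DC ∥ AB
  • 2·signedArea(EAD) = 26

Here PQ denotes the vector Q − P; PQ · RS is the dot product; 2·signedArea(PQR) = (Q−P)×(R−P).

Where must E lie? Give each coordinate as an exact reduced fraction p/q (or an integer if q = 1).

1. E_x = -25/2  [2·signedArea(EAD) = 26 ∩ ED · CA = -196]
2. E_y = -7/2  [2·signedArea(EAD) = 26 ∩ ED · CA = -196]
   → E = (-25/2, -7/2)

E = (-25/2, -7/2)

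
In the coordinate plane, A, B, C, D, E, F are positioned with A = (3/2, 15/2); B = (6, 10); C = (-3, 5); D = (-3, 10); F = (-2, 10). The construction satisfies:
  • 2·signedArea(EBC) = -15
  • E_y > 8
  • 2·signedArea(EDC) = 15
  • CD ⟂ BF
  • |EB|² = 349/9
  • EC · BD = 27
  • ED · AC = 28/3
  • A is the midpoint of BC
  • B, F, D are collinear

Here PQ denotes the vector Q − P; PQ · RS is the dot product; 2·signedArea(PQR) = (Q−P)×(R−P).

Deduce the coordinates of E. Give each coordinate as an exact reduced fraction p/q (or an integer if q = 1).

1. E_x = 0  [2·signedArea(EDC) = 15 ∩ 2·signedArea(EBC) = -15]
2. E_y = 25/3  [2·signedArea(EDC) = 15 ∩ 2·signedArea(EBC) = -15]
   → E = (0, 25/3)

E = (0, 25/3)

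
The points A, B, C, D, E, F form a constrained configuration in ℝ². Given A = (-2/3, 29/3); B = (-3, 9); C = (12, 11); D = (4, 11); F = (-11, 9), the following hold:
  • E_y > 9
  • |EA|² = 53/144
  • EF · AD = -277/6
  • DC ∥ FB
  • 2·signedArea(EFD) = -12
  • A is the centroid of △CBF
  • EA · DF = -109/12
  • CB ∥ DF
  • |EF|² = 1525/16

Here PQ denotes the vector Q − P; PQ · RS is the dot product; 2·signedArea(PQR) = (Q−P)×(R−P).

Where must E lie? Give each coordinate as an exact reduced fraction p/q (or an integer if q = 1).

1. E_x = -5/4  [EA · DF = -109/12 ∩ EF · AD = -277/6]
2. E_y = 19/2  [EA · DF = -109/12 ∩ EF · AD = -277/6]
   → E = (-5/4, 19/2)

E = (-5/4, 19/2)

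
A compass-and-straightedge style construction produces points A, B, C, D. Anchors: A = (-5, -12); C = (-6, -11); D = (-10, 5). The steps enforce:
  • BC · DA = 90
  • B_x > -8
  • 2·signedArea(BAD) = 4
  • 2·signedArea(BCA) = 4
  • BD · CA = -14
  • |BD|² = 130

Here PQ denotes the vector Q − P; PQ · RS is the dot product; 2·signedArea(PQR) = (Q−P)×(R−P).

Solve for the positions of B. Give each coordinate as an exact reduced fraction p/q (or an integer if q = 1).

1. B_x = -7  [2·signedArea(BCA) = 4 ∩ 2·signedArea(BAD) = 4]
2. B_y = -6  [2·signedArea(BCA) = 4 ∩ 2·signedArea(BAD) = 4]
   → B = (-7, -6)

B = (-7, -6)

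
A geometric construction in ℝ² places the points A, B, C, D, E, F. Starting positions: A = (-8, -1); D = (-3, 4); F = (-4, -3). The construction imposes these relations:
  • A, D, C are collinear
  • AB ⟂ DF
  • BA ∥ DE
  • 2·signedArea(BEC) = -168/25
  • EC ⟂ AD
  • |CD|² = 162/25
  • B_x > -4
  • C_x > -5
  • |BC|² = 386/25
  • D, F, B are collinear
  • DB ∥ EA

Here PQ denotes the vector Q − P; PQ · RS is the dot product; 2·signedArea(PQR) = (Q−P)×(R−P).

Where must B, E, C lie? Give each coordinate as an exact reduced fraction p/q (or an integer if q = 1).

B = (-19/5, -8/5)
C = (-24/5, 11/5)
E = (-36/5, 23/5)

1. B_x = -19/5  [D, F, B are collinear ∩ AB ⟂ DF]
2. B_y = -8/5  [D, F, B are collinear ∩ AB ⟂ DF]
   → B = (-19/5, -8/5)
3. E_x = -36/5  [DB ∥ EA ∩ BA ∥ DE]
4. E_y = 23/5  [DB ∥ EA ∩ BA ∥ DE]
   → E = (-36/5, 23/5)
5. C_x = -24/5  [A, D, C are collinear ∩ EC ⟂ AD]
6. C_y = 11/5  [A, D, C are collinear ∩ EC ⟂ AD]
   → C = (-24/5, 11/5)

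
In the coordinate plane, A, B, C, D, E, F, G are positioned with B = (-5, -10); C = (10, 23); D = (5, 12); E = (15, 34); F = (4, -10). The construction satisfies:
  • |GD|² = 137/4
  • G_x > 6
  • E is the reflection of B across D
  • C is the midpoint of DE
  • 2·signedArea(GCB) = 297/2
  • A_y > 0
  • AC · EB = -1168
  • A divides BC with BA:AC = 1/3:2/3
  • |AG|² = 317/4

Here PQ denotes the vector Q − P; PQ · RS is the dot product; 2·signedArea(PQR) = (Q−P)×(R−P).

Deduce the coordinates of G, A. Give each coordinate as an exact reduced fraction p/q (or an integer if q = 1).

A = (0, 1)
G = (7, 13/2)

1. A_x = 0  [A divides BC with BA:AC = 1/3:2/3]
2. A_y = 1  [A divides BC with BA:AC = 1/3:2/3]
   → A = (0, 1)
3. G_x = 7  [line 33·x + -15·y + -267/2 = 0 ∩ |AG|² = 317/4]
4. G_y = 13/2  [line 33·x + -15·y + -267/2 = 0 ∩ |AG|² = 317/4]
   → G = (7, 13/2)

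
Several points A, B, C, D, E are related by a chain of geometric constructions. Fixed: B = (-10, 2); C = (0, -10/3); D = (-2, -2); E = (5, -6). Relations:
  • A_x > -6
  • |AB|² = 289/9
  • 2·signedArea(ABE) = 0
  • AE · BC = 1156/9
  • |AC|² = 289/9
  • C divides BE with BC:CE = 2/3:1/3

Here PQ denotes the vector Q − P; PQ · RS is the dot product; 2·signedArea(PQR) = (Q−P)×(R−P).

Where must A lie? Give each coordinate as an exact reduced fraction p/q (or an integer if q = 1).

1. A_x = -5  [2·signedArea(ABE) = 0 ∩ AE · BC = 1156/9]
2. A_y = -2/3  [2·signedArea(ABE) = 0 ∩ AE · BC = 1156/9]
   → A = (-5, -2/3)

A = (-5, -2/3)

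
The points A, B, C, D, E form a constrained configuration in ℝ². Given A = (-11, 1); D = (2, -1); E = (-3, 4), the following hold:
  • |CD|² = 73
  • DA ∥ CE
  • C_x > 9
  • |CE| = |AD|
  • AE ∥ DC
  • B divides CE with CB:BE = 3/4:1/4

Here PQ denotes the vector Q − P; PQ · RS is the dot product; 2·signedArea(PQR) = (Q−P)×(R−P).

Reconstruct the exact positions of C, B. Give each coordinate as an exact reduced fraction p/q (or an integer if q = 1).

1. C_x = 10  [DA ∥ CE ∩ AE ∥ DC]
2. C_y = 2  [DA ∥ CE ∩ AE ∥ DC]
   → C = (10, 2)
3. B_x = 1/4  [B divides CE with CB:BE = 3/4:1/4]
4. B_y = 7/2  [B divides CE with CB:BE = 3/4:1/4]
   → B = (1/4, 7/2)

B = (1/4, 7/2)
C = (10, 2)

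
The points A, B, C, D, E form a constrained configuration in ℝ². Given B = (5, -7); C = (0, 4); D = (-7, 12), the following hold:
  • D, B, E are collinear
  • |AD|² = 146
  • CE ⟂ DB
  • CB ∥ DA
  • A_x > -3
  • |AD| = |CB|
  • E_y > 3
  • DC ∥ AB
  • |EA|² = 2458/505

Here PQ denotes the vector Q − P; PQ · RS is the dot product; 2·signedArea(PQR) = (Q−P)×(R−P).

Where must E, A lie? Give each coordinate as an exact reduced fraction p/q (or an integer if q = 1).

A = (-2, 1)
E = (-703/505, 1576/505)

1. E_x = -703/505  [D, B, E are collinear ∩ CE ⟂ DB]
2. E_y = 1576/505  [D, B, E are collinear ∩ CE ⟂ DB]
   → E = (-703/505, 1576/505)
3. A_x = -2  [DC ∥ AB ∩ CB ∥ DA]
4. A_y = 1  [DC ∥ AB ∩ CB ∥ DA]
   → A = (-2, 1)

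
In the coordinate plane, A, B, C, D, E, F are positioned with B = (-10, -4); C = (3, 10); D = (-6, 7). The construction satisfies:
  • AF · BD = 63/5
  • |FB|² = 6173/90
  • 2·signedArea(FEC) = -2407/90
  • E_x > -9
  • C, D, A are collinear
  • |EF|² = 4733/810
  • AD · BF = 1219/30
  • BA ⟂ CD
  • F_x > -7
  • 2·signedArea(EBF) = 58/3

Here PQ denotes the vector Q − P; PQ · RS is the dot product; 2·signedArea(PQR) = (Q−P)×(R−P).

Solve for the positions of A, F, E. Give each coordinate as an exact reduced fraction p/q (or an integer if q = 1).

1. A_x = -129/10  [C, D, A are collinear ∩ BA ⟂ CD]
2. A_y = 47/10  [C, D, A are collinear ∩ BA ⟂ CD]
   → A = (-129/10, 47/10)
3. F_x = -199/30  [AF · BD = 63/5 ∩ AD · BF = 1219/30]
4. F_y = 107/30  [AF · BD = 63/5 ∩ AD · BF = 1219/30]
   → F = (-199/30, 107/30)
5. E_x = -383/45  [2·signedArea(FEC) = -2407/90 ∩ 2·signedArea(EBF) = 58/3]
6. E_y = 229/45  [2·signedArea(FEC) = -2407/90 ∩ 2·signedArea(EBF) = 58/3]
   → E = (-383/45, 229/45)

A = (-129/10, 47/10)
E = (-383/45, 229/45)
F = (-199/30, 107/30)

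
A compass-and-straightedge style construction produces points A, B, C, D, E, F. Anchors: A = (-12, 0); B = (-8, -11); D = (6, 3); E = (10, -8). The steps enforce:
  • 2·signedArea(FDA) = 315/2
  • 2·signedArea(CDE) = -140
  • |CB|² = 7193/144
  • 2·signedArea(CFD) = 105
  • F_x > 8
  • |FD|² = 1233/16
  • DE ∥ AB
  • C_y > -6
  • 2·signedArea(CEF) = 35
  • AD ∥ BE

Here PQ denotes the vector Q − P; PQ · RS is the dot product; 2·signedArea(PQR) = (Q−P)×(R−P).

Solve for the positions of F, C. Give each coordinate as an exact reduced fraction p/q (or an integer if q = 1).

1. F_x = 9  [line 3·x + -18·y + -243/2 = 0 ∩ |FD|² = 1233/16]
2. F_y = -21/4  [line 3·x + -18·y + -243/2 = 0 ∩ |FD|² = 1233/16]
   → F = (9, -21/4)
3. C_x = -11/3  [line -11/4·x + -1·y + -31/2 = 0 ∩ |CB|² = 7193/144]
4. C_y = -65/12  [line -11/4·x + -1·y + -31/2 = 0 ∩ |CB|² = 7193/144]
   → C = (-11/3, -65/12)

C = (-11/3, -65/12)
F = (9, -21/4)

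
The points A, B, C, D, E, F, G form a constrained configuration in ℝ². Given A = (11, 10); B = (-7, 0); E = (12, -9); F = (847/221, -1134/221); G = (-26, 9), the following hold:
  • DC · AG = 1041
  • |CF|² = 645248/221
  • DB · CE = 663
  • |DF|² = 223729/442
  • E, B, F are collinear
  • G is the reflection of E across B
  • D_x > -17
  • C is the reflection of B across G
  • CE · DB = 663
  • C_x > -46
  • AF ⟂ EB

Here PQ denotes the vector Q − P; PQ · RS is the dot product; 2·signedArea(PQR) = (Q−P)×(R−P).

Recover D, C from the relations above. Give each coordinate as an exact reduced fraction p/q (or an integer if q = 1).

C = (-45, 18)
D = (-33/2, 9/2)

1. C_x = -45  [C is the reflection of B across G]
2. C_y = 18  [C is the reflection of B across G]
   → C = (-45, 18)
3. D_x = -33/2  [DC · AG = 1041 ∩ CE · DB = 663]
4. D_y = 9/2  [DC · AG = 1041 ∩ CE · DB = 663]
   → D = (-33/2, 9/2)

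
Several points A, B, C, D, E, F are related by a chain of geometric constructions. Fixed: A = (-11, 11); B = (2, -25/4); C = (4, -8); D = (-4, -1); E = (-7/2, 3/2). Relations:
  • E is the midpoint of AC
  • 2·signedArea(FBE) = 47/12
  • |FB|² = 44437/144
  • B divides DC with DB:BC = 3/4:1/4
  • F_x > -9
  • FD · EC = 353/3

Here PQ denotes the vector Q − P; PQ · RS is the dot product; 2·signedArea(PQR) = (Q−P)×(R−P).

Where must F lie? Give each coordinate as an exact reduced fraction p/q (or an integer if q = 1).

1. F_x = -17/2  [FD · EC = 353/3 ∩ 2·signedArea(FBE) = 47/12]
2. F_y = 47/6  [FD · EC = 353/3 ∩ 2·signedArea(FBE) = 47/12]
   → F = (-17/2, 47/6)

F = (-17/2, 47/6)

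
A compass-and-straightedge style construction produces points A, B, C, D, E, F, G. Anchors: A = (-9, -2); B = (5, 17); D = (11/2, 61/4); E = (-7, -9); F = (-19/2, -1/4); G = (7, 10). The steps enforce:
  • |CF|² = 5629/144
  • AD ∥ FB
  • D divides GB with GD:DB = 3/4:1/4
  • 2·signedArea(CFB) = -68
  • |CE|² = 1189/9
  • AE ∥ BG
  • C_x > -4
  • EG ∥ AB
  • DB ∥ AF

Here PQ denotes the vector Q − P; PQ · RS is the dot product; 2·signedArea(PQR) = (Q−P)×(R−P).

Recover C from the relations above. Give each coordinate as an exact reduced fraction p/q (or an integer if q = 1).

C = (-11/3, 2)

1. C_x = -11/3  [line -69/4·x + 29/2·y + -369/4 = 0 ∩ |CF|² = 5629/144]
2. C_y = 2  [line -69/4·x + 29/2·y + -369/4 = 0 ∩ |CF|² = 5629/144]
   → C = (-11/3, 2)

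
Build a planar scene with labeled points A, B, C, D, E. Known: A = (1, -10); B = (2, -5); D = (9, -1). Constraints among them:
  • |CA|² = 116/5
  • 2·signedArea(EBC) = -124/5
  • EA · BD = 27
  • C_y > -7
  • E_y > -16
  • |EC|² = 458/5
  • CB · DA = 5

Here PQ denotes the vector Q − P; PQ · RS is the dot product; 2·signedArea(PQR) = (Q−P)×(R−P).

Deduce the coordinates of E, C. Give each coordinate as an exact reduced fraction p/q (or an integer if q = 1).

1. C_x = 21/5  [line 8·x + 9·y + 24 = 0 ∩ |CA|² = 116/5]
2. C_y = -32/5  [line 8·x + 9·y + 24 = 0 ∩ |CA|² = 116/5]
   → C = (21/5, -32/5)
3. E_x = 0  [EA · BD = 27 ∩ 2·signedArea(EBC) = -124/5]
4. E_y = -15  [EA · BD = 27 ∩ 2·signedArea(EBC) = -124/5]
   → E = (0, -15)

C = (21/5, -32/5)
E = (0, -15)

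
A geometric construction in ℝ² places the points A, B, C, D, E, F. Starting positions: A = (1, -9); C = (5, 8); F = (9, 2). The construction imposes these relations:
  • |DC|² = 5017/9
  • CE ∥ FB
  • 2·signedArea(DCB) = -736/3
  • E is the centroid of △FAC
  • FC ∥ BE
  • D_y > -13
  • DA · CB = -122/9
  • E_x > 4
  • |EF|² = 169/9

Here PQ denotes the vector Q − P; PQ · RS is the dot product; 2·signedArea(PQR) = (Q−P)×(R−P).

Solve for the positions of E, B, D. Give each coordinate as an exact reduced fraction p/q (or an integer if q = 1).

B = (9, -17/3)
D = (-7, -37/3)
E = (5, 1/3)

1. E_x = 5  [E is the centroid of △FAC]
2. E_y = 1/3  [E is the centroid of △FAC]
   → E = (5, 1/3)
3. B_x = 9  [FC ∥ BE ∩ CE ∥ FB]
4. B_y = -17/3  [FC ∥ BE ∩ CE ∥ FB]
   → B = (9, -17/3)
5. D_x = -7  [2·signedArea(DCB) = -736/3 ∩ DA · CB = -122/9]
6. D_y = -37/3  [2·signedArea(DCB) = -736/3 ∩ DA · CB = -122/9]
   → D = (-7, -37/3)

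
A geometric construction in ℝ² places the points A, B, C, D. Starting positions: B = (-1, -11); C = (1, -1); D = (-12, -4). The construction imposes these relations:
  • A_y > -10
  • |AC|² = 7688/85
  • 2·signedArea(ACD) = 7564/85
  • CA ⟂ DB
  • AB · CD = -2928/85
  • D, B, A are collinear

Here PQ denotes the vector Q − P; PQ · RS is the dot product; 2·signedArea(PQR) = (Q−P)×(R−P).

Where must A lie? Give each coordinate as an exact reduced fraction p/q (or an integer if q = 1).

1. A_x = -349/85  [D, B, A are collinear ∩ CA ⟂ DB]
2. A_y = -767/85  [D, B, A are collinear ∩ CA ⟂ DB]
   → A = (-349/85, -767/85)

A = (-349/85, -767/85)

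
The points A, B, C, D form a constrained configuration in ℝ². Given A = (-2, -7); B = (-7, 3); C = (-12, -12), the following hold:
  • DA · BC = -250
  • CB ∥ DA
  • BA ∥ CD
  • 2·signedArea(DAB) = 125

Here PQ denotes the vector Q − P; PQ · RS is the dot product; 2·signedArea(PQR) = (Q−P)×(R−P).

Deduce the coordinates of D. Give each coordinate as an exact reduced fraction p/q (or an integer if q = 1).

1. D_x = -7  [CB ∥ DA ∩ BA ∥ CD]
2. D_y = -22  [CB ∥ DA ∩ BA ∥ CD]
   → D = (-7, -22)

D = (-7, -22)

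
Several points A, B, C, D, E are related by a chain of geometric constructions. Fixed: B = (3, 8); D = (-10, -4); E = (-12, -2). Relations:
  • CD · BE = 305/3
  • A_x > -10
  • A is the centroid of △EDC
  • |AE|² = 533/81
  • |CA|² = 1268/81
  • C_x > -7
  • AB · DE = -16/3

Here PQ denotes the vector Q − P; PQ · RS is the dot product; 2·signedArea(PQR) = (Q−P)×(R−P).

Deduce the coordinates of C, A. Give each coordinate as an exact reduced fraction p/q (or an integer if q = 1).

A = (-85/9, -16/9)
C = (-19/3, 2/3)

1. A_x = -85/9  [line 2·x + -2·y + 46/3 = 0 ∩ |AE|² = 533/81]
2. A_y = -16/9  [line 2·x + -2·y + 46/3 = 0 ∩ |AE|² = 533/81]
   → A = (-85/9, -16/9)
3. C_x = -19/3  [CD · BE = 305/3 ∩ A is the centroid of △EDC]
4. C_y = 2/3  [CD · BE = 305/3 ∩ A is the centroid of △EDC]
   → C = (-19/3, 2/3)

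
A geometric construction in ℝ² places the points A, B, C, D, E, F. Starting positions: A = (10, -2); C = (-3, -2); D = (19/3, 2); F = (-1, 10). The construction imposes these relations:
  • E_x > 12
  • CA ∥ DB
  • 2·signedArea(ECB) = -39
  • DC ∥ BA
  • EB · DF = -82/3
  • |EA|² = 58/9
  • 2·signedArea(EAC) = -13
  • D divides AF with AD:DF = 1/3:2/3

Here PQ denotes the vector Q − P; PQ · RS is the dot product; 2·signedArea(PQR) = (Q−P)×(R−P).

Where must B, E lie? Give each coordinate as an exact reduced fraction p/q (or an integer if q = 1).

B = (58/3, 2)
E = (37/3, -1)

1. B_x = 58/3  [DC ∥ BA ∩ CA ∥ DB]
2. B_y = 2  [DC ∥ BA ∩ CA ∥ DB]
   → B = (58/3, 2)
3. E_x = 37/3  [2·signedArea(ECB) = -39 ∩ EB · DF = -82/3]
4. E_y = -1  [2·signedArea(ECB) = -39 ∩ EB · DF = -82/3]
   → E = (37/3, -1)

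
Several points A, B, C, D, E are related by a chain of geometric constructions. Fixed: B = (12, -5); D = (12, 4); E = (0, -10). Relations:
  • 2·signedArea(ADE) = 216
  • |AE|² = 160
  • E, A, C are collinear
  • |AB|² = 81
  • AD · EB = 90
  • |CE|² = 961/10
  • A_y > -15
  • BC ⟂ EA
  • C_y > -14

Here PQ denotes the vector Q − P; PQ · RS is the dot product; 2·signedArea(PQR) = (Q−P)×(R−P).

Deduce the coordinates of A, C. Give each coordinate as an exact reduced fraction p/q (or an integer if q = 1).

1. A_x = 12  [2·signedArea(ADE) = 216 ∩ AD · EB = 90]
2. A_y = -14  [2·signedArea(ADE) = 216 ∩ AD · EB = 90]
   → A = (12, -14)
3. C_x = 93/10  [E, A, C are collinear ∩ BC ⟂ EA]
4. C_y = -131/10  [E, A, C are collinear ∩ BC ⟂ EA]
   → C = (93/10, -131/10)

A = (12, -14)
C = (93/10, -131/10)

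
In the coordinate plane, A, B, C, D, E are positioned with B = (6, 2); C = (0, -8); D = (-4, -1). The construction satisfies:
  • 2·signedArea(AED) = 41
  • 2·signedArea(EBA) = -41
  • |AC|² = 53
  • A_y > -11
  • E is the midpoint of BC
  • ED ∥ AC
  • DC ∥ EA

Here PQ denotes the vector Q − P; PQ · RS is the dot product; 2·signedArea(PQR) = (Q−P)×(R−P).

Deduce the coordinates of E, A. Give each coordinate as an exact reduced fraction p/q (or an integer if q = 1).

1. E_x = 3  [E is the midpoint of BC]
2. E_y = -3  [E is the midpoint of BC]
   → E = (3, -3)
3. A_x = 7  [ED ∥ AC ∩ DC ∥ EA]
4. A_y = -10  [ED ∥ AC ∩ DC ∥ EA]
   → A = (7, -10)

A = (7, -10)
E = (3, -3)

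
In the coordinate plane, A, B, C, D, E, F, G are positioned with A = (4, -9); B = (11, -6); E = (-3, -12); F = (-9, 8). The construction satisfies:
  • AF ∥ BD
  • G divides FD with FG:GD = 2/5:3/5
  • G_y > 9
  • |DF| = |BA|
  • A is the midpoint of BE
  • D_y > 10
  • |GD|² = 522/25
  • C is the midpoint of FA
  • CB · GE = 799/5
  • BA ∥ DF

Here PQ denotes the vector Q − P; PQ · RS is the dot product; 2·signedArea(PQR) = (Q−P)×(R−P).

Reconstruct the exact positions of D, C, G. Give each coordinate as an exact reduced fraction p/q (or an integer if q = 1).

C = (-5/2, -1/2)
D = (-2, 11)
G = (-31/5, 46/5)

1. D_x = -2  [BA ∥ DF ∩ AF ∥ BD]
2. D_y = 11  [BA ∥ DF ∩ AF ∥ BD]
   → D = (-2, 11)
3. C_x = -5/2  [C is the midpoint of FA]
4. C_y = -1/2  [C is the midpoint of FA]
   → C = (-5/2, -1/2)
5. G_x = -31/5  [G divides FD with FG:GD = 2/5:3/5]
6. G_y = 46/5  [G divides FD with FG:GD = 2/5:3/5]
   → G = (-31/5, 46/5)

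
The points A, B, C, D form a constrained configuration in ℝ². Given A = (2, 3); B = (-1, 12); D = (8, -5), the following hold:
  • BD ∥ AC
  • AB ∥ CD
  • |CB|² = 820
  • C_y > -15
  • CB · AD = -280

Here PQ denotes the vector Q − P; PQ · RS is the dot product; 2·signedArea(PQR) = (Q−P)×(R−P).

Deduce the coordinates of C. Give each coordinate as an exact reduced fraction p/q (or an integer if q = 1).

C = (11, -14)

1. C_x = 11  [AB ∥ CD ∩ BD ∥ AC]
2. C_y = -14  [AB ∥ CD ∩ BD ∥ AC]
   → C = (11, -14)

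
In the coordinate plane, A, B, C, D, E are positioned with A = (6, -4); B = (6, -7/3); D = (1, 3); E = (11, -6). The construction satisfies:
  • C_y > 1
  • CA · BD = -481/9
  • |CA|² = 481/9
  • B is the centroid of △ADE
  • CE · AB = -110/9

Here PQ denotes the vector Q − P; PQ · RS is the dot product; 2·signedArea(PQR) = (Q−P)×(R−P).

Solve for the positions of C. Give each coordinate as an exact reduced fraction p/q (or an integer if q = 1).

1. C_x = 1  [CA · BD = -481/9 ∩ CE · AB = -110/9]
2. C_y = 4/3  [CA · BD = -481/9 ∩ CE · AB = -110/9]
   → C = (1, 4/3)

C = (1, 4/3)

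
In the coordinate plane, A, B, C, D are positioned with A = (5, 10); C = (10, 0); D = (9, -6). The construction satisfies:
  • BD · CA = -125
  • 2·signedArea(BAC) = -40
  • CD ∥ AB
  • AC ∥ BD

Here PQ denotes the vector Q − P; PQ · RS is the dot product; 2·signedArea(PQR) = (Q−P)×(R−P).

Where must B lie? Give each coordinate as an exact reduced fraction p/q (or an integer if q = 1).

1. B_x = 4  [AC ∥ BD ∩ CD ∥ AB]
2. B_y = 4  [AC ∥ BD ∩ CD ∥ AB]
   → B = (4, 4)

B = (4, 4)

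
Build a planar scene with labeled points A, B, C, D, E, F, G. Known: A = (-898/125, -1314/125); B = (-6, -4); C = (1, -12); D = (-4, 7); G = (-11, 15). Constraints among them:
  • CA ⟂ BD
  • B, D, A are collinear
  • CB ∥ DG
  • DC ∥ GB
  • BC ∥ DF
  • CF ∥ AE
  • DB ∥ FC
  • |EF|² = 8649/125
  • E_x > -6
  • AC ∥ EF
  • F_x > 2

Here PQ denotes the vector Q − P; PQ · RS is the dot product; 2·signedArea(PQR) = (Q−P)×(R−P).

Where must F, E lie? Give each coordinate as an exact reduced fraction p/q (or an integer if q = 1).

E = (-648/125, 61/125)
F = (3, -1)

1. F_x = 3  [DB ∥ FC ∩ BC ∥ DF]
2. F_y = -1  [DB ∥ FC ∩ BC ∥ DF]
   → F = (3, -1)
3. E_x = -648/125  [AC ∥ EF ∩ CF ∥ AE]
4. E_y = 61/125  [AC ∥ EF ∩ CF ∥ AE]
   → E = (-648/125, 61/125)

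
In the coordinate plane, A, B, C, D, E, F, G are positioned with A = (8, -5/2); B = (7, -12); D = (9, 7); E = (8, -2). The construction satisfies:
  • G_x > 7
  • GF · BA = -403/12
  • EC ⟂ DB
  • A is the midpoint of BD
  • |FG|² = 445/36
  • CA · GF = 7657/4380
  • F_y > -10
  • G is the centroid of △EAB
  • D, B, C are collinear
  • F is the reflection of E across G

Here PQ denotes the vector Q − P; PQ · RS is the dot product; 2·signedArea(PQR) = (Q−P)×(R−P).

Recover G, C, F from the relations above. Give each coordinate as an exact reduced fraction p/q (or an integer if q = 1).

C = (2939/365, -732/365)
F = (22/3, -9)
G = (23/3, -11/2)

1. G_x = 23/3  [G is the centroid of △EAB]
2. G_y = -11/2  [G is the centroid of △EAB]
   → G = (23/3, -11/2)
3. C_x = 2939/365  [D, B, C are collinear ∩ EC ⟂ DB]
4. C_y = -732/365  [D, B, C are collinear ∩ EC ⟂ DB]
   → C = (2939/365, -732/365)
5. F_x = 22/3  [F is the reflection of E across G]
6. F_y = -9  [F is the reflection of E across G]
   → F = (22/3, -9)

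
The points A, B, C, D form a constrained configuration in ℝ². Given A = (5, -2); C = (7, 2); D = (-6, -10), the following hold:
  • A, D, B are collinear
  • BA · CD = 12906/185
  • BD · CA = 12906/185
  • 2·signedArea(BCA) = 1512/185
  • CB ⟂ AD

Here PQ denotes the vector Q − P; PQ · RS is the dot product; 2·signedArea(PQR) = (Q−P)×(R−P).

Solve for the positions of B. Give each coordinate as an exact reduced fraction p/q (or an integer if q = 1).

B = (1519/185, 62/185)

1. B_x = 1519/185  [A, D, B are collinear ∩ CB ⟂ AD]
2. B_y = 62/185  [A, D, B are collinear ∩ CB ⟂ AD]
   → B = (1519/185, 62/185)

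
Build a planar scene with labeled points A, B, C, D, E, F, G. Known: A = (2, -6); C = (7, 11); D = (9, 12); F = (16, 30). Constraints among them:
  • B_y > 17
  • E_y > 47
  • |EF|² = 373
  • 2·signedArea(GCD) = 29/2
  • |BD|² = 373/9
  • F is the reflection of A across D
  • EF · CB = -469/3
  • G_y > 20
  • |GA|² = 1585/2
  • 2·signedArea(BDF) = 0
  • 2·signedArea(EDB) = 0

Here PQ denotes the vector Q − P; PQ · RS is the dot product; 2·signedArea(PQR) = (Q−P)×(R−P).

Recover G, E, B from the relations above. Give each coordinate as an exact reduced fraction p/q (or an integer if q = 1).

1. G_x = 23/2  [line -1·x + 2·y + -59/2 = 0 ∩ |GA|² = 1585/2]
2. G_y = 41/2  [line -1·x + 2·y + -59/2 = 0 ∩ |GA|² = 1585/2]
   → G = (23/2, 41/2)
3. B_x = 34/3  [line -18·x + 7·y + 78 = 0 ∩ |BD|² = 373/9]
4. B_y = 18  [line -18·x + 7·y + 78 = 0 ∩ |BD|² = 373/9]
   → B = (34/3, 18)
5. E_x = 23  [2·signedArea(EDB) = 0 ∩ EF · CB = -469/3]
6. E_y = 48  [2·signedArea(EDB) = 0 ∩ EF · CB = -469/3]
   → E = (23, 48)

B = (34/3, 18)
E = (23, 48)
G = (23/2, 41/2)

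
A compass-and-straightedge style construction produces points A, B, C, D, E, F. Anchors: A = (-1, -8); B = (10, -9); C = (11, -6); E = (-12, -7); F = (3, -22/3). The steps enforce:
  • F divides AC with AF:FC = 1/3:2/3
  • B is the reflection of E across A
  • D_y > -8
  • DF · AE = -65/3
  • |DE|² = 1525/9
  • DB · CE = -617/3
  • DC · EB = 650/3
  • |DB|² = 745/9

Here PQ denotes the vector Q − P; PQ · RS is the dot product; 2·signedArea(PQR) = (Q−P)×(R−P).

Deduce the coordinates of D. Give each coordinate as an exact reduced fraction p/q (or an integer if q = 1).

1. D_x = 1  [DC · EB = 650/3 ∩ DB · CE = -617/3]
2. D_y = -23/3  [DC · EB = 650/3 ∩ DB · CE = -617/3]
   → D = (1, -23/3)

D = (1, -23/3)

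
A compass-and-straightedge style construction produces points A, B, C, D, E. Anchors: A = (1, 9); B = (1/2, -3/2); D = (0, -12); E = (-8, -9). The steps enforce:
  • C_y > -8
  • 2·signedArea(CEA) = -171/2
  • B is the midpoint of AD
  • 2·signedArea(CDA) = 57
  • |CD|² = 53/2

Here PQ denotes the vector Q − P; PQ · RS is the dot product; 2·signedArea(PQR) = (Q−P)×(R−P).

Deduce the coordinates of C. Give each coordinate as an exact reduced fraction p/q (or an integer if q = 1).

1. C_x = -5/2  [2·signedArea(CEA) = -171/2 ∩ 2·signedArea(CDA) = 57]
2. C_y = -15/2  [2·signedArea(CEA) = -171/2 ∩ 2·signedArea(CDA) = 57]
   → C = (-5/2, -15/2)

C = (-5/2, -15/2)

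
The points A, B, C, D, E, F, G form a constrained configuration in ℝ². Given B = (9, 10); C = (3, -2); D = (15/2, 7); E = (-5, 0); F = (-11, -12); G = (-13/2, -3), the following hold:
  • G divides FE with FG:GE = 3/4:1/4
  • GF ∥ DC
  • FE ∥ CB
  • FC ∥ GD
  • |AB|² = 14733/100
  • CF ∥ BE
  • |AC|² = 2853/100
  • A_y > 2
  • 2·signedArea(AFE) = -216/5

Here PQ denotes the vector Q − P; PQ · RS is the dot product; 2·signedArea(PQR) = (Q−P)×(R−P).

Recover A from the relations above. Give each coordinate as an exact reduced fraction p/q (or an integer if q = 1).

1. A_x = -3/10  [line -12·x + 6·y + -84/5 = 0 ∩ |AC|² = 2853/100]
2. A_y = 11/5  [line -12·x + 6·y + -84/5 = 0 ∩ |AC|² = 2853/100]
   → A = (-3/10, 11/5)

A = (-3/10, 11/5)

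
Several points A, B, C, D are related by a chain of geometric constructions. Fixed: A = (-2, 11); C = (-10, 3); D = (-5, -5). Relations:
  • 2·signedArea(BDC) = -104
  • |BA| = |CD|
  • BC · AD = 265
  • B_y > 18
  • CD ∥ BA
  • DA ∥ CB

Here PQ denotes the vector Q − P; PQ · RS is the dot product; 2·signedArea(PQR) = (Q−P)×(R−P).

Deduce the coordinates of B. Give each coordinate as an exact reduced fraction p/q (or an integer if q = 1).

B = (-7, 19)

1. B_x = -7  [CD ∥ BA ∩ DA ∥ CB]
2. B_y = 19  [CD ∥ BA ∩ DA ∥ CB]
   → B = (-7, 19)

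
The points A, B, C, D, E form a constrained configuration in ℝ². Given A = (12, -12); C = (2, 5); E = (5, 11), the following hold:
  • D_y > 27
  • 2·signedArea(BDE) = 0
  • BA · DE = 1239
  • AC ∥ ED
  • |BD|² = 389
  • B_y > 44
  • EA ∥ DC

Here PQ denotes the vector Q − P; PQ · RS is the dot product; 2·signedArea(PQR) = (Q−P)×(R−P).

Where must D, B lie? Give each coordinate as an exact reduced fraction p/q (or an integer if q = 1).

B = (-15, 45)
D = (-5, 28)

1. D_x = -5  [EA ∥ DC ∩ AC ∥ ED]
2. D_y = 28  [EA ∥ DC ∩ AC ∥ ED]
   → D = (-5, 28)
3. B_x = -15  [2·signedArea(BDE) = 0 ∩ BA · DE = 1239]
4. B_y = 45  [2·signedArea(BDE) = 0 ∩ BA · DE = 1239]
   → B = (-15, 45)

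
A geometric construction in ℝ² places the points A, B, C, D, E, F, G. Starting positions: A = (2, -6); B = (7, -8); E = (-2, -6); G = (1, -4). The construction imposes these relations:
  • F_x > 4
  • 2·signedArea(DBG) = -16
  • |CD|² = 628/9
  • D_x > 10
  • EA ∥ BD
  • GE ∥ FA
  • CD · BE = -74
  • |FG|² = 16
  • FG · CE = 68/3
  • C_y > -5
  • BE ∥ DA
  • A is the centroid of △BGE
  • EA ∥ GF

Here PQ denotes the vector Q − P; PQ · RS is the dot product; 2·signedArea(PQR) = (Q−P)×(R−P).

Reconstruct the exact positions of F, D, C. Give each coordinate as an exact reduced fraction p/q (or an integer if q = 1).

C = (11/3, -4)
D = (11, -8)
F = (5, -4)

1. F_x = 5  [GE ∥ FA ∩ EA ∥ GF]
2. F_y = -4  [GE ∥ FA ∩ EA ∥ GF]
   → F = (5, -4)
3. D_x = 11  [BE ∥ DA ∩ EA ∥ BD]
4. D_y = -8  [BE ∥ DA ∩ EA ∥ BD]
   → D = (11, -8)
5. C_x = 11/3  [CD · BE = -74 ∩ FG · CE = 68/3]
6. C_y = -4  [CD · BE = -74 ∩ FG · CE = 68/3]
   → C = (11/3, -4)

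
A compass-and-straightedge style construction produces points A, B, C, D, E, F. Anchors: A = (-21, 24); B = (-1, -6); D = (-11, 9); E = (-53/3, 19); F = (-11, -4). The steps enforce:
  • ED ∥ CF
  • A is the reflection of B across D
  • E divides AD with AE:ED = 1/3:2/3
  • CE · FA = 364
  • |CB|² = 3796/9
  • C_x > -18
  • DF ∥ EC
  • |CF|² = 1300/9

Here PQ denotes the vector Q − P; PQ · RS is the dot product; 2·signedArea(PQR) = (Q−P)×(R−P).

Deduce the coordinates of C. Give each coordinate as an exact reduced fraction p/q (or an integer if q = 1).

C = (-53/3, 6)

1. C_x = -53/3  [ED ∥ CF ∩ DF ∥ EC]
2. C_y = 6  [ED ∥ CF ∩ DF ∥ EC]
   → C = (-53/3, 6)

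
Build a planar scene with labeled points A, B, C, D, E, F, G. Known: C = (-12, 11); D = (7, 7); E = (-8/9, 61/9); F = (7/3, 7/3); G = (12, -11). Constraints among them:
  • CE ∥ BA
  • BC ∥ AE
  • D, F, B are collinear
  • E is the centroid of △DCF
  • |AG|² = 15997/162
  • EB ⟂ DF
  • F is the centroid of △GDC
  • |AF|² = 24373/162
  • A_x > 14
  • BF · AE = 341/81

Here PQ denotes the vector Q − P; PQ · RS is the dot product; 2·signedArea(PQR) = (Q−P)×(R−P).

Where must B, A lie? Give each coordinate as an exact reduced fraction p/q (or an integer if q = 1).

A = (253/18, -23/18)
B = (53/18, 53/18)

1. B_x = 53/18  [D, F, B are collinear ∩ EB ⟂ DF]
2. B_y = 53/18  [D, F, B are collinear ∩ EB ⟂ DF]
   → B = (53/18, 53/18)
3. A_x = 253/18  [BC ∥ AE ∩ CE ∥ BA]
4. A_y = -23/18  [BC ∥ AE ∩ CE ∥ BA]
   → A = (253/18, -23/18)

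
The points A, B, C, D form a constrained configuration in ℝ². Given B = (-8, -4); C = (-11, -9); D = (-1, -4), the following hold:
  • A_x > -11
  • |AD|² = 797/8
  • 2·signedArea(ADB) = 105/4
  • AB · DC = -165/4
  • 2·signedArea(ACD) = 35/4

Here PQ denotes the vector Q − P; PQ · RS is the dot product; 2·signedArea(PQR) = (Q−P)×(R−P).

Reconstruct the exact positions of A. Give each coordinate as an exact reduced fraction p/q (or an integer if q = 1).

A = (-41/4, -31/4)

1. A_x = -41/4  [2·signedArea(ACD) = 35/4 ∩ 2·signedArea(ADB) = 105/4]
2. A_y = -31/4  [2·signedArea(ACD) = 35/4 ∩ 2·signedArea(ADB) = 105/4]
   → A = (-41/4, -31/4)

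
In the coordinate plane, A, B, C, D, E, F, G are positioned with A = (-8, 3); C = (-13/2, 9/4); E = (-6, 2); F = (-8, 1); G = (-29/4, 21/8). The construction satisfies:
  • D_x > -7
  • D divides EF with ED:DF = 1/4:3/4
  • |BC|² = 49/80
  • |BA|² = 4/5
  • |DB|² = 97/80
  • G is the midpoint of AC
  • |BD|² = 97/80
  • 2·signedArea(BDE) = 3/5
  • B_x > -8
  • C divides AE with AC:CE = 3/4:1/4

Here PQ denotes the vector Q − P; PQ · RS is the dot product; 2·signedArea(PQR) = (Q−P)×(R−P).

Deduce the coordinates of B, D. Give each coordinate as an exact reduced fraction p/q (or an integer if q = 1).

1. D_x = -13/2  [D divides EF with ED:DF = 1/4:3/4]
2. D_y = 7/4  [D divides EF with ED:DF = 1/4:3/4]
   → D = (-13/2, 7/4)
3. B_x = -36/5  [line -1/4·x + 1/2·y + -31/10 = 0 ∩ |BA|² = 4/5]
4. B_y = 13/5  [line -1/4·x + 1/2·y + -31/10 = 0 ∩ |BA|² = 4/5]
   → B = (-36/5, 13/5)

B = (-36/5, 13/5)
D = (-13/2, 7/4)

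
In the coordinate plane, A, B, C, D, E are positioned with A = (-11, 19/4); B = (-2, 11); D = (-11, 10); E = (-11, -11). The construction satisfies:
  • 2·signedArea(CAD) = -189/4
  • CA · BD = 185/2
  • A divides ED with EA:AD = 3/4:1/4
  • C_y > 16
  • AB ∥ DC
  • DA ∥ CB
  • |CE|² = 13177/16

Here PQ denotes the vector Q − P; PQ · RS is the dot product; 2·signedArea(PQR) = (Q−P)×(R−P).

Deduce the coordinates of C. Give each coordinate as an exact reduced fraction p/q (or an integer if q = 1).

1. C_x = -2  [DA ∥ CB ∩ AB ∥ DC]
2. C_y = 65/4  [DA ∥ CB ∩ AB ∥ DC]
   → C = (-2, 65/4)

C = (-2, 65/4)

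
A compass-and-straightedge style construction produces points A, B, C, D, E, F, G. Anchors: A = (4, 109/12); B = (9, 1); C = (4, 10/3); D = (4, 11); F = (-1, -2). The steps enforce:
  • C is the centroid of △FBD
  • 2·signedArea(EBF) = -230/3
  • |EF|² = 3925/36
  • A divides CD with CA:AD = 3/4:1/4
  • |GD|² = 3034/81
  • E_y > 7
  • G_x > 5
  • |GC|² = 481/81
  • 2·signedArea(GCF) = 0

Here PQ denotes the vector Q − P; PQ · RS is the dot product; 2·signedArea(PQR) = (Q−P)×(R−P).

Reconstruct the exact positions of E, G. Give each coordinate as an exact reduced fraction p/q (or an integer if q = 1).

1. E_x = 4  [line 3·x + -10·y + 179/3 = 0 ∩ |EF|² = 3925/36]
2. E_y = 43/6  [line 3·x + -10·y + 179/3 = 0 ∩ |EF|² = 3925/36]
   → E = (4, 43/6)
3. G_x = 17/3  [line 16/3·x + -5·y + -14/3 = 0 ∩ |GC|² = 481/81]
4. G_y = 46/9  [line 16/3·x + -5·y + -14/3 = 0 ∩ |GC|² = 481/81]
   → G = (17/3, 46/9)

E = (4, 43/6)
G = (17/3, 46/9)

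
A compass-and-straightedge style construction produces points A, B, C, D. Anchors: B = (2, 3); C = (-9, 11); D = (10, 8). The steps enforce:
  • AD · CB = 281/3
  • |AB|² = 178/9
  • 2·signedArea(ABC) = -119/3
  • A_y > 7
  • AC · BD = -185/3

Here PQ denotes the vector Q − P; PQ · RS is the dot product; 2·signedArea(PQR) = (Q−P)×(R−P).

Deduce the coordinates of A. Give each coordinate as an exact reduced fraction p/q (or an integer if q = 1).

A = (1, 22/3)

1. A_x = 1  [2·signedArea(ABC) = -119/3 ∩ AD · CB = 281/3]
2. A_y = 22/3  [2·signedArea(ABC) = -119/3 ∩ AD · CB = 281/3]
   → A = (1, 22/3)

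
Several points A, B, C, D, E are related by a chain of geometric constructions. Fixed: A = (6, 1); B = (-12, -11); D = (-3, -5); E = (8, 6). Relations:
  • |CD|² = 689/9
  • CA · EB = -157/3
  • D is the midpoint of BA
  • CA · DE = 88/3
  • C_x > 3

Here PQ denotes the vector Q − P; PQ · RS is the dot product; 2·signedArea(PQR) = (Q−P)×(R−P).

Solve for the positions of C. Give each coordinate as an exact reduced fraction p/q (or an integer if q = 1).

C = (11/3, 2/3)

1. C_x = 11/3  [CA · EB = -157/3 ∩ CA · DE = 88/3]
2. C_y = 2/3  [CA · EB = -157/3 ∩ CA · DE = 88/3]
   → C = (11/3, 2/3)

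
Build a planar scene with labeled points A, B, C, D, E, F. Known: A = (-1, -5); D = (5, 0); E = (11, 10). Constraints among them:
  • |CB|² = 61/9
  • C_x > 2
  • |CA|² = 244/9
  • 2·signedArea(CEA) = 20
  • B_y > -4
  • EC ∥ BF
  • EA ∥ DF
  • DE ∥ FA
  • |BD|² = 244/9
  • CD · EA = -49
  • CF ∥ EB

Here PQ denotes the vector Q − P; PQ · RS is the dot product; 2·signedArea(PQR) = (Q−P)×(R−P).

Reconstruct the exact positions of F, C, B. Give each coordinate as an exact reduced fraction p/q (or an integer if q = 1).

B = (1, -10/3)
C = (3, -5/3)
F = (-7, -15)

1. F_x = -7  [DE ∥ FA ∩ EA ∥ DF]
2. F_y = -15  [DE ∥ FA ∩ EA ∥ DF]
   → F = (-7, -15)
3. C_x = 3  [CD · EA = -49 ∩ 2·signedArea(CEA) = 20]
4. C_y = -5/3  [CD · EA = -49 ∩ 2·signedArea(CEA) = 20]
   → C = (3, -5/3)
5. B_x = 1  [EC ∥ BF ∩ CF ∥ EB]
6. B_y = -10/3  [EC ∥ BF ∩ CF ∥ EB]
   → B = (1, -10/3)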